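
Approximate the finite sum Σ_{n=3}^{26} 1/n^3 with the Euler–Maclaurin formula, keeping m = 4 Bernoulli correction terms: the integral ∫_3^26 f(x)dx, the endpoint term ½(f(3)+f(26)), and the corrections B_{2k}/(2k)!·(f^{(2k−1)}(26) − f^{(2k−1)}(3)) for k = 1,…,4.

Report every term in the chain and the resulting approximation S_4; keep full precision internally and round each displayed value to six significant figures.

Integral: ∫_3^26 1/x^3 dx = 0.0548159.
Boundary: ½(f(3) + f(26)) = ½(0.0370370 + 5.68958e-05) = 0.0185470.
Running total after boundary: 0.0733629.
Order-1 term: 1/12 · (-6.56490e-06 − (-0.0370370)) = 0.00308587.
After k=1: 0.0764487.
Order-2 term: −1/720 · (-1.94228e-07 − (-0.0823045)) = -0.000114312.
After k=2: 0.0763344.
Order-3 term: 1/30240 · (-1.20674e-08 − (-0.384088)) = 1.27013e-05.
After k=3: 0.0763471.
Order-4 term: −1/1209600 · (-1.28529e-09 − (-3.07270)) = -2.54026e-06.

S_4 ≈ 0.0763446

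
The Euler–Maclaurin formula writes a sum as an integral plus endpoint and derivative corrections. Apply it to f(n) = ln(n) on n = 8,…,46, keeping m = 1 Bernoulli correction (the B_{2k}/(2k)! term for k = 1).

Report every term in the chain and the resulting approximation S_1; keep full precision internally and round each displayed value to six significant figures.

S_1 ≈ 124.427

Integral: ∫_8^46 ln(x) dx = 121.482.
½[f(8) + f(46)] = ½[2.07944 + 3.82864] = 2.95404.
Running total after boundary: 124.436.
k=1: B_{2}/(2)! × [f^{(1)}(46) − f^{(1)}(8)] = 1/12 × (0.0217391 − 0.125000) = -0.00860507.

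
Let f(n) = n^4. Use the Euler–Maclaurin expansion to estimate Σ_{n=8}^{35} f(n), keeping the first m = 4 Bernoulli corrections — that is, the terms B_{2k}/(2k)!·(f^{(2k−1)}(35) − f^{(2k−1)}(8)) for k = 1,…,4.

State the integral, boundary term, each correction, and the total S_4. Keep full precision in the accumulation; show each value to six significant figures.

Integral: ∫_8^35 x^4 dx = 1.04978e+07.
Boundary: ½(f(8) + f(35)) = ½(4096.00 + 1.50062e+06) = 752360.
Running total after boundary: 1.12502e+07.
Correction k=1: B_{2}/2! · (f^{(1)}(35) − f^{(1)}(8)) = 1/12 · (171500 − 2048.00) = 14121.0.
Partial sum through k=1: 1.12643e+07.
Correction k=2: B_{4}/4! · (f^{(3)}(35) − f^{(3)}(8)) = −1/720 · (840.000 − 192.000) = -0.900000.
Partial sum through k=2: 1.12643e+07.
Correction k=3: B_{6}/6! · (f^{(5)}(35) − f^{(5)}(8)) = 1/30240 · (0.00000 − 0.00000) = 0.00000.
Partial sum through k=3: 1.12643e+07.
Correction k=4: B_{8}/8! · (f^{(7)}(35) − f^{(7)}(8)) = −1/1209600 · (0.00000 − 0.00000) = 0.00000.

S_4 ≈ 1.12643e+07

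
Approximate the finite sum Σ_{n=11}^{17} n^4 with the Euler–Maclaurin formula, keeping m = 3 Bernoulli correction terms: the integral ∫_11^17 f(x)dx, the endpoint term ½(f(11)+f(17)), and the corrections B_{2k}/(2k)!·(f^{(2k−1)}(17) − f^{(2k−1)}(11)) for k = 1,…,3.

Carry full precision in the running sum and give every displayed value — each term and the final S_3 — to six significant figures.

S_3 ≈ 302036

∫_11^17 x^4 dx evaluates to 251761.
Endpoint term: (f(11) + f(17))/2 = (14641.0 + 83521.0)/2 = 49081.0.
Running total after boundary: 300842.
Correction k=1: B_{2}/2! · (f^{(1)}(17) − f^{(1)}(11)) = 1/12 · (19652.0 − 5324.00) = 1194.00.
Running total after k=1: 302036.
Correction k=2: B_{4}/4! · (f^{(3)}(17) − f^{(3)}(11)) = −1/720 · (408.000 − 264.000) = -0.200000.
Running total after k=2: 302036.
Correction k=3: B_{6}/6! · (f^{(5)}(17) − f^{(5)}(11)) = 1/30240 · (0.00000 − 0.00000) = 0.00000.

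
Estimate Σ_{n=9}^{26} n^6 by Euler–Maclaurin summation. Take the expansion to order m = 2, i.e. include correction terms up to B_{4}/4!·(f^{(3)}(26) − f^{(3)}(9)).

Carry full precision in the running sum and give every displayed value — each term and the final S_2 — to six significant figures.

The integral term ∫_9^26 x^6 dx = 1.14672e+09.
Boundary: ½(f(9) + f(26)) = ½(531441 + 3.08916e+08) = 1.54724e+08.
Integral + boundary = 1.30144e+09.
Order-1 term: 1/12 · (7.12883e+07 − 354294) = 5.91116e+06.
Partial sum through k=1: 1.30735e+09.
Order-2 term: −1/720 · (2.10912e+06 − 87480.0) = -2807.83.

S_2 ≈ 1.30735e+09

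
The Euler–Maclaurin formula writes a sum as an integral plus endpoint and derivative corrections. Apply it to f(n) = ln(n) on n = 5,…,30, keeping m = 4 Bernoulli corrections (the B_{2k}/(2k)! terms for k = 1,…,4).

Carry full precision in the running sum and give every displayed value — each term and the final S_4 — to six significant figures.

S_4 ≈ 71.4802

The integral term ∫_5^30 ln(x) dx = 68.9887.
Boundary: ½(f(5) + f(30)) = ½(1.60944 + 3.40120) = 2.50532.
Running total after boundary: 71.4940.
Order-1 term: 1/12 · (0.0333333 − 0.200000) = -0.0138889.
After k=1: 71.4802.
Order-2 term: −1/720 · (7.40741e-05 − 0.0160000) = 2.21193e-05.
After k=2: 71.4802.
Order-3 term: 1/30240 · (9.87654e-07 − 0.00768000) = -2.53936e-07.
After k=3: 71.4802.
Order-4 term: −1/1209600 · (3.29218e-08 − 0.00921600) = 7.61902e-09.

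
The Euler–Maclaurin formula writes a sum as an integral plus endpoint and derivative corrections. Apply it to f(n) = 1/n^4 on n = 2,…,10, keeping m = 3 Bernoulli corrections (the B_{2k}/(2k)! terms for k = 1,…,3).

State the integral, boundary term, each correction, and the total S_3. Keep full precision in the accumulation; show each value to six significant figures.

Integral: ∫_2^10 1/x^4 dx = 0.0413333.
Endpoint term: (f(2) + f(10))/2 = (0.0625000 + 0.000100000)/2 = 0.0313000.
Integral + boundary = 0.0726333.
k=1: B_{2}/(2)! × [f^{(1)}(10) − f^{(1)}(2)] = 1/12 × (-4.00000e-05 − (-0.125000)) = 0.0104133.
After k=1: 0.0830467.
k=2: B_{4}/(4)! × [f^{(3)}(10) − f^{(3)}(2)] = −1/720 × (-1.20000e-05 − (-0.937500)) = -0.00130207.
After k=2: 0.0817446.
k=3: B_{6}/(6)! × [f^{(5)}(10) − f^{(5)}(2)] = 1/30240 × (-6.72000e-06 − (-13.1250)) = 0.000434028.

S_3 ≈ 0.0821786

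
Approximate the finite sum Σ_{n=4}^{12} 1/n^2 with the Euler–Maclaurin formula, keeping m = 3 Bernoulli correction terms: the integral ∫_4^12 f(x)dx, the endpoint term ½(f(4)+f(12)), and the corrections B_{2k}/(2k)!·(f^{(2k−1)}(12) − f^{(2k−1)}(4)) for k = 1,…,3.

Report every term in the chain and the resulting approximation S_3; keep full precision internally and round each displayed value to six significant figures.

Integral: ∫_4^12 1/x^2 dx = 0.166667.
½[f(4) + f(12)] = ½[0.0625000 + 0.00694444] = 0.0347222.
So far: 0.201389.
Order-1 term: 1/12 · (-0.00115741 − (-0.0312500)) = 0.00250772.
After k=1: 0.203897.
Order-2 term: −1/720 · (-9.64506e-05 − (-0.0234375)) = -3.24181e-05.
After k=2: 0.203864.
Order-3 term: 1/30240 · (-2.00939e-05 − (-0.0439453)) = 1.45255e-06.

S_3 ≈ 0.203866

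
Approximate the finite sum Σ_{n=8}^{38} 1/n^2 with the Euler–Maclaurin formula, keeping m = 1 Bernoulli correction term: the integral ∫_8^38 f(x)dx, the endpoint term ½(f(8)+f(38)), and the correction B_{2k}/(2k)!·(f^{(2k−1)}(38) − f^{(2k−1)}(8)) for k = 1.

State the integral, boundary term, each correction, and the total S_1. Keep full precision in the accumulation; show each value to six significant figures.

∫_8^38 1/x^2 dx evaluates to 0.0986842.
½[f(8) + f(38)] = ½[0.0156250 + 0.000692521] = 0.00815876.
Running total after boundary: 0.106843.
k=1: B_{2}/(2)! × [f^{(1)}(38) − f^{(1)}(8)] = 1/12 × (-3.64485e-05 − (-0.00390625)) = 0.000322483.

S_1 ≈ 0.107165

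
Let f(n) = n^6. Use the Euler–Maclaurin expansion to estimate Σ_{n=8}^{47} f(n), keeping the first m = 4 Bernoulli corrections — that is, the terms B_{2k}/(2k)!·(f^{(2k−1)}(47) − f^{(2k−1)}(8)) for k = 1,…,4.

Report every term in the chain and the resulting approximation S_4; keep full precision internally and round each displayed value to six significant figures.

S_4 ≈ 7.78788e+10

The integral term ∫_8^47 x^6 dx = 7.23744e+10.
½[f(8) + f(47)] = ½[262144 + 1.07792e+10] = 5.38974e+09.
Integral + boundary = 7.77642e+10.
k=1: B_{2}/(2)! × [f^{(1)}(47) − f^{(1)}(8)] = 1/12 × (1.37607e+09 − 196608) = 1.14656e+08.
After k=1: 7.78788e+10.
k=2: B_{4}/(4)! × [f^{(3)}(47) − f^{(3)}(8)] = −1/720 × (1.24588e+07 − 61440.0) = -17218.5.
After k=2: 7.78788e+10.
k=3: B_{6}/(6)! × [f^{(5)}(47) − f^{(5)}(8)] = 1/30240 × (33840.0 − 5760.00) = 0.928571.
After k=3: 7.78788e+10.
k=4: B_{8}/(8)! × [f^{(7)}(47) − f^{(7)}(8)] = −1/1209600 × (0.00000 − 0.00000) = 0.00000.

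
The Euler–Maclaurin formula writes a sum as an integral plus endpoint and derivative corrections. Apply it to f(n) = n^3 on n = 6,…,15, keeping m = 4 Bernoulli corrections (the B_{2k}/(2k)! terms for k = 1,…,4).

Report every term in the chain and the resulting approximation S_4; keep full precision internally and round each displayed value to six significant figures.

S_4 ≈ 14175.0

∫_6^15 x^3 dx evaluates to 12332.2.
Boundary: ½(f(6) + f(15)) = ½(216.000 + 3375.00) = 1795.50.
Integral + boundary = 14127.8.
Order-1 term: 1/12 · (675.000 − 108.000) = 47.2500.
Partial sum through k=1: 14175.0.
Order-2 term: −1/720 · (6.00000 − 6.00000) = 0.00000.
Partial sum through k=2: 14175.0.
Order-3 term: 1/30240 · (0.00000 − 0.00000) = 0.00000.
Partial sum through k=3: 14175.0.
Order-4 term: −1/1209600 · (0.00000 − 0.00000) = 0.00000.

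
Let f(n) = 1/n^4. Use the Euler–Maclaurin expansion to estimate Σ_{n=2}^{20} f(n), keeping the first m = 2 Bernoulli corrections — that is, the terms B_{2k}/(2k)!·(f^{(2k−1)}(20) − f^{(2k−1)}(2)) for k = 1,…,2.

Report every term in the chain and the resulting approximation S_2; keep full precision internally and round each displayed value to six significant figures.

S_2 ≈ 0.0819926

∫_2^20 1/x^4 dx evaluates to 0.0416250.
½[f(2) + f(20)] = ½[0.0625000 + 6.25000e-06] = 0.0312531.
Running total after boundary: 0.0728781.
Order-1 term: 1/12 · (-1.25000e-06 − (-0.125000)) = 0.0104166.
Running total after k=1: 0.0832947.
Order-2 term: −1/720 · (-9.37500e-08 − (-0.937500)) = -0.00130208.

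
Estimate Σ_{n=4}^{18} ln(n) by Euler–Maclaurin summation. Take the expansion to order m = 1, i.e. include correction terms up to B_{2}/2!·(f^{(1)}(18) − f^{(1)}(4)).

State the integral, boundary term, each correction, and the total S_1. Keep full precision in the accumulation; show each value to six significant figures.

∫_4^18 ln(x) dx evaluates to 32.4815.
½[f(4) + f(18)] = ½[1.38629 + 2.89037] = 2.13833.
So far: 34.6198.
Correction k=1: B_{2}/2! · (f^{(1)}(18) − f^{(1)}(4)) = 1/12 · (0.0555556 − 0.250000) = -0.0162037.

S_1 ≈ 34.6036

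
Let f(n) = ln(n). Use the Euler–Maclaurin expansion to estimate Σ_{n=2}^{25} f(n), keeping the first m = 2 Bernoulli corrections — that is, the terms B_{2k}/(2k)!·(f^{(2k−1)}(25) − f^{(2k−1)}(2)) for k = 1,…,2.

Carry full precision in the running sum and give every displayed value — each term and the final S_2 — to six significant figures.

The integral term ∫_2^25 ln(x) dx = 56.0856.
Endpoint term: (f(2) + f(25))/2 = (0.693147 + 3.21888)/2 = 1.95601.
So far: 58.0416.
Order-1 term: 1/12 · (0.0400000 − 0.500000) = -0.0383333.
After k=1: 58.0033.
Order-2 term: −1/720 · (0.000128000 − 0.250000) = 0.000347044.

S_2 ≈ 58.0036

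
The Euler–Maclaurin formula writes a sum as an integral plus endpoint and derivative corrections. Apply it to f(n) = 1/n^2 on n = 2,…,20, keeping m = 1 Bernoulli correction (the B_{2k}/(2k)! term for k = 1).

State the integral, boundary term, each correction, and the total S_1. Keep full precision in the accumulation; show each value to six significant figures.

S_1 ≈ 0.597063

∫_2^20 1/x^2 dx evaluates to 0.450000.
½[f(2) + f(20)] = ½[0.250000 + 0.00250000] = 0.126250.
So far: 0.576250.
Order-1 term: 1/12 · (-0.000250000 − (-0.250000)) = 0.0208125.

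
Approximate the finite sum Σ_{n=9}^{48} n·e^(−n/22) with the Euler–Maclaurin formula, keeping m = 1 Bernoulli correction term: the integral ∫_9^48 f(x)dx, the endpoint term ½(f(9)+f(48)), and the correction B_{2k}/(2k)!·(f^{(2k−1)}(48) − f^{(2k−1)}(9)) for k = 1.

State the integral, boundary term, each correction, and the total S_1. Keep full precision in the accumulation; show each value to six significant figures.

S_1 ≈ 284.907

The integral term ∫_9^48 x·e^(−x/22) dx = 279.253.
Boundary: ½(f(9) + f(48)) = ½(5.97828 + 5.41614) = 5.69721.
Integral + boundary = 284.951.
Order-1 term: 1/12 · (-0.133352 − 0.392514) = -0.0438221.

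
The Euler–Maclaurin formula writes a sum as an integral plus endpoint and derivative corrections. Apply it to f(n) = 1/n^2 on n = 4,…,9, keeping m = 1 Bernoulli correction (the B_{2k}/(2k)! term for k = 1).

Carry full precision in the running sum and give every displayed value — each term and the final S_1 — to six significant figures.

∫_4^9 1/x^2 dx evaluates to 0.138889.
½[f(4) + f(9)] = ½[0.0625000 + 0.0123457] = 0.0374228.
So far: 0.176312.
k=1: B_{2}/(2)! × [f^{(1)}(9) − f^{(1)}(4)] = 1/12 × (-0.00274348 − (-0.0312500)) = 0.00237554.

S_1 ≈ 0.178687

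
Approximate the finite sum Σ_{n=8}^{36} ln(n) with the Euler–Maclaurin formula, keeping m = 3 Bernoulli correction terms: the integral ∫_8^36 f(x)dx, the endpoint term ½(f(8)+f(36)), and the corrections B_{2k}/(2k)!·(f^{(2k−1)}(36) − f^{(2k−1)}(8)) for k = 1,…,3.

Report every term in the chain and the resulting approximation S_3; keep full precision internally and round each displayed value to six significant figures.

S_3 ≈ 87.1945

The integral term ∫_8^36 ln(x) dx = 84.3711.
½[f(8) + f(36)] = ½[2.07944 + 3.58352] = 2.83148.
So far: 87.2026.
Order-1 term: 1/12 · (0.0277778 − 0.125000) = -0.00810185.
Partial sum through k=1: 87.1945.
Order-2 term: −1/720 · (4.28669e-05 − 0.00390625) = 5.36581e-06.
Partial sum through k=2: 87.1945.
Order-3 term: 1/30240 · (3.96916e-07 − 0.000732422) = -2.42072e-08.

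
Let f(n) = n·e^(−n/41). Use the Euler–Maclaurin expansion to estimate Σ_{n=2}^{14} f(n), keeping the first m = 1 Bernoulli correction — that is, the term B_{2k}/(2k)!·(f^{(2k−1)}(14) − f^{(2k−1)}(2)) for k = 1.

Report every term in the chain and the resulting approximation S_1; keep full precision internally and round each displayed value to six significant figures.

∫_2^14 x·e^(−x/41) dx evaluates to 76.3689.
Endpoint term: (f(2) + f(14))/2 = (1.90478 + 9.95021)/2 = 5.92750.
Running total after boundary: 82.2964.
Order-1 term: 1/12 · (0.468041 − 0.905932) = -0.0364909.

S_1 ≈ 82.2599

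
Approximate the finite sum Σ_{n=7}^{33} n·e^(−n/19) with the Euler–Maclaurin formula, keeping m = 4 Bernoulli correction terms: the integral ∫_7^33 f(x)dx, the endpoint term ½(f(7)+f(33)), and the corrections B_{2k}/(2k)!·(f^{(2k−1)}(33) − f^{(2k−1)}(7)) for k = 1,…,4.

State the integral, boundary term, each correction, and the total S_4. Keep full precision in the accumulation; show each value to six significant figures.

∫_7^33 x·e^(−x/19) dx evaluates to 167.799.
Boundary: ½(f(7) + f(33)) = ½(4.84278 + 5.81049) = 5.32664.
Running total after boundary: 173.126.
Correction k=1: B_{2}/2! · (f^{(1)}(33) − f^{(1)}(7)) = 1/12 · (-0.129740 − 0.436943) = -0.0472235.
After k=1: 173.079.
Correction k=2: B_{4}/4! · (f^{(3)}(33) − f^{(3)}(7)) = −1/720 · (0.000616098 − 0.00504320) = 6.14875e-06.
After k=2: 173.079.
Correction k=3: B_{6}/6! · (f^{(5)}(33) − f^{(5)}(7)) = 1/30240 · (4.40882e-06 − 2.45873e-05) = -6.67279e-10.
After k=3: 173.079.
Correction k=4: B_{8}/8! · (f^{(7)}(33) − f^{(7)}(7)) = −1/1209600 · (1.96981e-08 − 9.75196e-08) = 6.43366e-14.

S_4 ≈ 173.079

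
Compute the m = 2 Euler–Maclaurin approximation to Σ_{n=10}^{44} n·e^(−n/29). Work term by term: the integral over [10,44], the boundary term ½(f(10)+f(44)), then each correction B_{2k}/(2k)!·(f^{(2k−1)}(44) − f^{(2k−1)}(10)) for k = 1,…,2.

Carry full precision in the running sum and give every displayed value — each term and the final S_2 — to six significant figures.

∫_10^44 x·e^(−x/29) dx evaluates to 336.843.
Boundary: ½(f(10) + f(44)) = ½(7.08342 + 9.64991) = 8.36667.
Integral + boundary = 345.210.
k=1: B_{2}/(2)! × [f^{(1)}(44) − f^{(1)}(10)] = 1/12 × (-0.113439 − 0.464086) = -0.0481271.
Running total after k=1: 345.162.
k=2: B_{4}/(4)! × [f^{(3)}(44) − f^{(3)}(10)] = −1/720 × (0.000386674 − 0.00223635) = 2.56900e-06.

S_2 ≈ 345.162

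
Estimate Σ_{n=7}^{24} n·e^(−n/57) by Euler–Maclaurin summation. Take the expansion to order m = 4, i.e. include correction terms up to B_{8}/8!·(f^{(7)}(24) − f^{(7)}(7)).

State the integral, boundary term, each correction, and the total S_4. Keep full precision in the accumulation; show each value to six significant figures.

S_4 ≈ 206.962

Integral: ∫_7^24 x·e^(−x/57) dx = 196.023.
½[f(7) + f(24)] = ½[6.19104 + 15.7525] = 10.9718.
Integral + boundary = 206.995.
Correction k=1: B_{2}/2! · (f^{(1)}(24) − f^{(1)}(7)) = 1/12 · (0.379995 − 0.775820) = -0.0329854.
Running total after k=1: 206.962.
Correction k=2: B_{4}/4! · (f^{(3)}(24) − f^{(3)}(7)) = −1/720 · (0.000520993 − 0.000783222) = 3.64207e-07.
Running total after k=2: 206.962.
Correction k=3: B_{6}/6! · (f^{(5)}(24) − f^{(5)}(7)) = 1/30240 · (2.84712e-07 − 4.08636e-07) = -4.09801e-12.
Running total after k=3: 206.962.
Correction k=4: B_{8}/8! · (f^{(7)}(24) − f^{(7)}(7)) = −1/1209600 · (1.25906e-10 − 1.77349e-10) = 4.25286e-17.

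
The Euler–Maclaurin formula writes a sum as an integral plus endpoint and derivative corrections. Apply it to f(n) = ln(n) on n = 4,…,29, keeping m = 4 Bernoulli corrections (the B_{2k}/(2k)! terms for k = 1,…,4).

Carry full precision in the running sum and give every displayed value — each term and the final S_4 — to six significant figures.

S_4 ≈ 69.4653

∫_4^29 ln(x) dx evaluates to 67.1064.
Boundary: ½(f(4) + f(29)) = ½(1.38629 + 3.36730) = 2.37680.
Integral + boundary = 69.4832.
Order-1 term: 1/12 · (0.0344828 − 0.250000) = -0.0179598.
Partial sum through k=1: 69.4652.
Order-2 term: −1/720 · (8.20042e-05 − 0.0312500) = 4.32889e-05.
Partial sum through k=2: 69.4653.
Order-3 term: 1/30240 · (1.17010e-06 − 0.0234375) = -7.75011e-07.
Partial sum through k=3: 69.4653.
Order-4 term: −1/1209600 · (4.17394e-08 − 0.0439453) = 3.63304e-08.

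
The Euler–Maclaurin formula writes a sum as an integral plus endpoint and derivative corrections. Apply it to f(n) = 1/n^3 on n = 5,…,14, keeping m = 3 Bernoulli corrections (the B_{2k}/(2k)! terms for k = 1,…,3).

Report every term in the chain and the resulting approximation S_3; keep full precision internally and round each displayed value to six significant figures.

Integral: ∫_5^14 1/x^3 dx = 0.0174490.
Boundary: ½(f(5) + f(14)) = ½(0.00800000 + 0.000364431) = 0.00418222.
So far: 0.0216312.
Correction k=1: B_{2}/2! · (f^{(1)}(14) − f^{(1)}(5)) = 1/12 · (-7.80925e-05 − (-0.00480000)) = 0.000393492.
Running total after k=1: 0.0220247.
Correction k=2: B_{4}/4! · (f^{(3)}(14) − f^{(3)}(5)) = −1/720 · (-7.96862e-06 − (-0.00384000)) = -5.32227e-06.
Running total after k=2: 0.0220194.
Correction k=3: B_{6}/6! · (f^{(5)}(14) − f^{(5)}(5)) = 1/30240 · (-1.70756e-06 − (-0.00645120)) = 2.13277e-07.

S_3 ≈ 0.0220196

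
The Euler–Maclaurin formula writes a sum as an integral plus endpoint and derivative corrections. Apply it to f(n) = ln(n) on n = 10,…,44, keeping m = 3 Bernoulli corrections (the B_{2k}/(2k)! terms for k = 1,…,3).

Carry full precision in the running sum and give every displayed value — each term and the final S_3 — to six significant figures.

∫_10^44 ln(x) dx evaluates to 109.478.
½[f(10) + f(44)] = ½[2.30259 + 3.78419] = 3.04339.
Running total after boundary: 112.522.
Correction k=1: B_{2}/2! · (f^{(1)}(44) − f^{(1)}(10)) = 1/12 · (0.0227273 − 0.100000) = -0.00643939.
After k=1: 112.515.
Correction k=2: B_{4}/4! · (f^{(3)}(44) − f^{(3)}(10)) = −1/720 · (2.34786e-05 − 0.00200000) = 2.74517e-06.
After k=2: 112.515.
Correction k=3: B_{6}/6! · (f^{(5)}(44) − f^{(5)}(10)) = 1/30240 · (1.45528e-07 − 0.000240000) = -7.93170e-09.

S_3 ≈ 112.515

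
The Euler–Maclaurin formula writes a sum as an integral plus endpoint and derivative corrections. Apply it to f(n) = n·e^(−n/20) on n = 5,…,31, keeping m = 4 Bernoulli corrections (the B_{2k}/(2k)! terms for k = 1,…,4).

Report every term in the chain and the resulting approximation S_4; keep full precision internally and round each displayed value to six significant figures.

S_4 ≈ 178.086

∫_5^31 x·e^(−x/20) dx evaluates to 172.907.
Endpoint term: (f(5) + f(31))/2 = (3.89400 + 6.57969)/2 = 5.23685.
So far: 178.144.
Correction k=1: B_{2}/2! · (f^{(1)}(31) − f^{(1)}(5)) = 1/12 · (-0.116736 − 0.584101) = -0.0584031.
After k=1: 178.086.
Correction k=2: B_{4}/4! · (f^{(3)}(31) − f^{(3)}(5)) = −1/720 · (0.000769399 − 0.00535426) = 6.36786e-06.
After k=2: 178.086.
Correction k=3: B_{6}/6! · (f^{(5)}(31) − f^{(5)}(5)) = 1/30240 · (4.57660e-06 − 2.31206e-05) = -6.13229e-10.
After k=3: 178.086.
Correction k=4: B_{8}/8! · (f^{(7)}(31) − f^{(7)}(5)) = −1/1209600 · (1.80742e-08 − 8.21391e-08) = 5.29637e-14.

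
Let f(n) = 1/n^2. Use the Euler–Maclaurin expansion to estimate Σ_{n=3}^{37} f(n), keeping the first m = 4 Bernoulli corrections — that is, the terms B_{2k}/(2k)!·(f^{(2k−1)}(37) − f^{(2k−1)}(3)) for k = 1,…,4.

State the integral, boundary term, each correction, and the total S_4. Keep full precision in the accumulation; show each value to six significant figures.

The integral term ∫_3^37 1/x^2 dx = 0.306306.
Endpoint term: (f(3) + f(37))/2 = (0.111111 + 0.000730460)/2 = 0.0559208.
Integral + boundary = 0.362227.
Order-1 term: 1/12 · (-3.94843e-05 − (-0.0740741)) = 0.00616955.
Partial sum through k=1: 0.368397.
Order-2 term: −1/720 · (-3.46101e-07 − (-0.0987654)) = -0.000137174.
Partial sum through k=2: 0.368259.
Order-3 term: 1/30240 · (-7.58439e-09 − (-0.329218)) = 1.08868e-05.
Partial sum through k=3: 0.368270.
Order-4 term: −1/1209600 · (-3.10245e-10 − (-2.04847)) = -1.69351e-06.

S_4 ≈ 0.368269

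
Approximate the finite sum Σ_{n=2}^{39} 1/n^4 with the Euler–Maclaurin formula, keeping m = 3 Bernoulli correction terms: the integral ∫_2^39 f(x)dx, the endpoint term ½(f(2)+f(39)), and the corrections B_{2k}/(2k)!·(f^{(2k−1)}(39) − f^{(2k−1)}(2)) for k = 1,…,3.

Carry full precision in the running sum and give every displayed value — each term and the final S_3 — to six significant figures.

S_3 ≈ 0.0824599

Integral: ∫_2^39 1/x^4 dx = 0.0416610.
Endpoint term: (f(2) + f(39))/2 = (0.0625000 + 4.32257e-07)/2 = 0.0312502.
Integral + boundary = 0.0729113.
k=1: B_{2}/(2)! × [f^{(1)}(39) − f^{(1)}(2)] = 1/12 × (-4.43340e-08 − (-0.125000)) = 0.0104167.
Partial sum through k=1: 0.0833279.
k=2: B_{4}/(4)! × [f^{(3)}(39) − f^{(3)}(2)] = −1/720 × (-8.74438e-10 − (-0.937500)) = -0.00130208.
Partial sum through k=2: 0.0820258.
k=3: B_{6}/(6)! × [f^{(5)}(39) − f^{(5)}(2)] = 1/30240 × (-3.21950e-11 − (-13.1250)) = 0.000434028.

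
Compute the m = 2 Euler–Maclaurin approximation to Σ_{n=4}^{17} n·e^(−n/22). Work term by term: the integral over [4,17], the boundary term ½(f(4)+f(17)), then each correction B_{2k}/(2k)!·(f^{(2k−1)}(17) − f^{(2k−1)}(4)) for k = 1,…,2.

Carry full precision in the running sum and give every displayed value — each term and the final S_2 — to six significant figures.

∫_4^17 x·e^(−x/22) dx evaluates to 80.7234.
Boundary: ½(f(4) + f(17)) = ½(3.33501 + 7.84978) = 5.59240.
So far: 86.3158.
k=1: B_{2}/(2)! × [f^{(1)}(17) − f^{(1)}(4)] = 1/12 × (0.104944 − 0.682161) = -0.0481015.
Running total after k=1: 86.2677.
k=2: B_{4}/(4)! × [f^{(3)}(17) − f^{(3)}(4)] = −1/720 × (0.00212489 − 0.00485468) = 3.79138e-06.

S_2 ≈ 86.2677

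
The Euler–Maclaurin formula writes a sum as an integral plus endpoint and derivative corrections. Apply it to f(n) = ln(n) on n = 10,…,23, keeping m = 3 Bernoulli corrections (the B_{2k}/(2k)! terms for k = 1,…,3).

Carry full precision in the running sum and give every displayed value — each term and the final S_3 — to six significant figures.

S_3 ≈ 38.8048

The integral term ∫_10^23 ln(x) dx = 36.0905.
Endpoint term: (f(10) + f(23))/2 = (2.30259 + 3.13549)/2 = 2.71904.
Integral + boundary = 38.8096.
Order-1 term: 1/12 · (0.0434783 − 0.100000) = -0.00471014.
Running total after k=1: 38.8048.
Order-2 term: −1/720 · (0.000164379 − 0.00200000) = 2.54947e-06.
Running total after k=2: 38.8048.
Order-3 term: 1/30240 · (3.72883e-06 − 0.000240000) = -7.81320e-09.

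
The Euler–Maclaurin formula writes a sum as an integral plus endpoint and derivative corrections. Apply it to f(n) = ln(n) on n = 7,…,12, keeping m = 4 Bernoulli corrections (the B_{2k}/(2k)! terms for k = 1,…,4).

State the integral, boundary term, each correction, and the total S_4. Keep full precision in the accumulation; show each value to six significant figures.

∫_7^12 ln(x) dx evaluates to 11.1975.
Boundary: ½(f(7) + f(12)) = ½(1.94591 + 2.48491) = 2.21541.
So far: 13.4129.
Correction k=1: B_{2}/2! · (f^{(1)}(12) − f^{(1)}(7)) = 1/12 · (0.0833333 − 0.142857) = -0.00496032.
Partial sum through k=1: 13.4080.
Correction k=2: B_{4}/4! · (f^{(3)}(12) − f^{(3)}(7)) = −1/720 · (0.00115741 − 0.00583090) = 6.49097e-06.
Partial sum through k=2: 13.4080.
Correction k=3: B_{6}/6! · (f^{(5)}(12) − f^{(5)}(7)) = 1/30240 · (9.64506e-05 − 0.00142798) = -4.40319e-08.
Partial sum through k=3: 13.4080.
Correction k=4: B_{8}/8! · (f^{(7)}(12) − f^{(7)}(7)) = −1/1209600 · (2.00939e-05 − 0.000874271) = 7.06165e-10.

S_4 ≈ 13.4080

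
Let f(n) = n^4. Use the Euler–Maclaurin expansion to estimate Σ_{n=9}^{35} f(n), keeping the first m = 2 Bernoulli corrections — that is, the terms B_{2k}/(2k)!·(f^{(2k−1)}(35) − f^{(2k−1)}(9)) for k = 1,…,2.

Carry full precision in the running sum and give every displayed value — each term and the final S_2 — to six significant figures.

The integral term ∫_9^35 x^4 dx = 1.04926e+07.
Boundary: ½(f(9) + f(35)) = ½(6561.00 + 1.50062e+06) = 753593.
Integral + boundary = 1.12462e+07.
Order-1 term: 1/12 · (171500 − 2916.00) = 14048.7.
Partial sum through k=1: 1.12602e+07.
Order-2 term: −1/720 · (840.000 − 216.000) = -0.866667.

S_2 ≈ 1.12602e+07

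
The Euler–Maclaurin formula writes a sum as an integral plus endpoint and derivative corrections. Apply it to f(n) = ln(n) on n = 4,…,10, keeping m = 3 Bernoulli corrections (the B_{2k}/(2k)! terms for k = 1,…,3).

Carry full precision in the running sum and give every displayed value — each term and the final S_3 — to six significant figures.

The integral term ∫_4^10 ln(x) dx = 11.4807.
Endpoint term: (f(4) + f(10))/2 = (1.38629 + 2.30259)/2 = 1.84444.
Running total after boundary: 13.3251.
k=1: B_{2}/(2)! × [f^{(1)}(10) − f^{(1)}(4)] = 1/12 × (0.100000 − 0.250000) = -0.0125000.
Partial sum through k=1: 13.3126.
k=2: B_{4}/(4)! × [f^{(3)}(10) − f^{(3)}(4)] = −1/720 × (0.00200000 − 0.0312500) = 4.06250e-05.
Partial sum through k=2: 13.3127.
k=3: B_{6}/(6)! × [f^{(5)}(10) − f^{(5)}(4)] = 1/30240 × (0.000240000 − 0.0234375) = -7.67113e-07.

S_3 ≈ 13.3127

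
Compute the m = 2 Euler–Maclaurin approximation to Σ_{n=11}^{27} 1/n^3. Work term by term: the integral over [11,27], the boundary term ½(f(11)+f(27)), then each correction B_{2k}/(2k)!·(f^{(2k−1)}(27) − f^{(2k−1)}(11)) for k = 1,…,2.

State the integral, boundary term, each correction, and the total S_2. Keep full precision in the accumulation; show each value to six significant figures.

S_2 ≈ 0.00386398

The integral term ∫_11^27 1/x^3 dx = 0.00344636.
½[f(11) + f(27)] = ½[0.000751315 + 5.08053e-05] = 0.000401060.
So far: 0.00384742.
Order-1 term: 1/12 · (-5.64503e-06 − (-0.000204904)) = 1.66049e-05.
Running total after k=1: 0.00386403.
Order-2 term: −1/720 · (-1.54870e-07 − (-3.38684e-05)) = -4.68244e-08.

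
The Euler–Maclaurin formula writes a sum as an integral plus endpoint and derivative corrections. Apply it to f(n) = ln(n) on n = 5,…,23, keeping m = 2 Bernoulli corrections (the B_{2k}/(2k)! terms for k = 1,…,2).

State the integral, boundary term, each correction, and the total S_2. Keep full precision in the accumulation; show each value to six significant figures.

The integral term ∫_5^23 ln(x) dx = 46.0692.
Boundary: ½(f(5) + f(23)) = ½(1.60944 + 3.13549) = 2.37247.
Integral + boundary = 48.4416.
Correction k=1: B_{2}/2! · (f^{(1)}(23) − f^{(1)}(5)) = 1/12 · (0.0434783 − 0.200000) = -0.0130435.
Partial sum through k=1: 48.4286.
Correction k=2: B_{4}/4! · (f^{(3)}(23) − f^{(3)}(5)) = −1/720 · (0.000164379 − 0.0160000) = 2.19939e-05.

S_2 ≈ 48.4286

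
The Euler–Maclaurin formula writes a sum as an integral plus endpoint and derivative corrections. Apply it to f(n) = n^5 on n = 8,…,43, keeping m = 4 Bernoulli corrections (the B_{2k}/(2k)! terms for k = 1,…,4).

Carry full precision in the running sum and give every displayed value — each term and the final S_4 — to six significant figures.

The integral term ∫_8^43 x^5 dx = 1.05352e+09.
½[f(8) + f(43)] = ½[32768.0 + 1.47008e+08] = 7.35206e+07.
Integral + boundary = 1.12704e+09.
Order-1 term: 1/12 · (1.70940e+07 − 20480.0) = 1.42279e+06.
After k=1: 1.12846e+09.
Order-2 term: −1/720 · (110940 − 3840.00) = -148.750.
After k=2: 1.12846e+09.
Order-3 term: 1/30240 · (120.000 − 120.000) = 0.00000.
After k=3: 1.12846e+09.
Order-4 term: −1/1209600 · (0.00000 − 0.00000) = 0.00000.

S_4 ≈ 1.12846e+09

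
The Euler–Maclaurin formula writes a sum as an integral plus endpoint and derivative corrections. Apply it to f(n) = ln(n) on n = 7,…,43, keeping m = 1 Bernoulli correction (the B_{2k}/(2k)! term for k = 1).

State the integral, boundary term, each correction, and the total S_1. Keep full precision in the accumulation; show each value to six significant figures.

S_1 ≈ 114.954

The integral term ∫_7^43 ln(x) dx = 112.110.
Boundary: ½(f(7) + f(43)) = ½(1.94591 + 3.76120) = 2.85356.
Integral + boundary = 114.964.
k=1: B_{2}/(2)! × [f^{(1)}(43) − f^{(1)}(7)] = 1/12 × (0.0232558 − 0.142857) = -0.00996678.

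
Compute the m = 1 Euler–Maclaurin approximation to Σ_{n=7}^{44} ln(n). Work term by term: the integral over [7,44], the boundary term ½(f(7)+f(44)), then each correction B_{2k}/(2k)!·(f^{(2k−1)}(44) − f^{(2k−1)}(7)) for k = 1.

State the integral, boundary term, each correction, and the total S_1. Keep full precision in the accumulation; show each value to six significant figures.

S_1 ≈ 118.738

Integral: ∫_7^44 ln(x) dx = 115.883.
Boundary: ½(f(7) + f(44)) = ½(1.94591 + 3.78419) = 2.86505.
So far: 118.748.
Correction k=1: B_{2}/2! · (f^{(1)}(44) − f^{(1)}(7)) = 1/12 · (0.0227273 − 0.142857) = -0.0100108.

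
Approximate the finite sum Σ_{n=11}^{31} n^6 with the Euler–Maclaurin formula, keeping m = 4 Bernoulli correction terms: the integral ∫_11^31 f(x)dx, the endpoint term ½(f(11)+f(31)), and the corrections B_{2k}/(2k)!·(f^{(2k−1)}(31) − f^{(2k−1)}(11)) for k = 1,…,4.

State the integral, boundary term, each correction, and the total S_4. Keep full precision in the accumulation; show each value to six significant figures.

The integral term ∫_11^31 x^6 dx = 3.92759e+09.
Boundary: ½(f(11) + f(31)) = ½(1.77156e+06 + 8.87504e+08) = 4.44638e+08.
Running total after boundary: 4.37223e+09.
Order-1 term: 1/12 · (1.71775e+08 − 966306) = 1.42340e+07.
Partial sum through k=1: 4.38646e+09.
Order-2 term: −1/720 · (3.57492e+06 − 159720) = -4743.33.
Partial sum through k=2: 4.38646e+09.
Order-3 term: 1/30240 · (22320.0 − 7920.00) = 0.476190.
Partial sum through k=3: 4.38646e+09.
Order-4 term: −1/1209600 · (0.00000 − 0.00000) = 0.00000.

S_4 ≈ 4.38646e+09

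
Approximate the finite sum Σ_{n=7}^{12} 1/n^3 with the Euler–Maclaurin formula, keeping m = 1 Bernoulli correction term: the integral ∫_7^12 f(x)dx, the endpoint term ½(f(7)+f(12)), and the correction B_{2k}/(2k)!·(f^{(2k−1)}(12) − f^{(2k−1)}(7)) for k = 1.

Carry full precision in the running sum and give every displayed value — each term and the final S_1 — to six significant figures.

∫_7^12 1/x^3 dx evaluates to 0.00673186.
Boundary: ½(f(7) + f(12)) = ½(0.00291545 + 0.000578704) = 0.00174708.
Integral + boundary = 0.00847894.
Order-1 term: 1/12 · (-0.000144676 − (-0.00124948)) = 9.20670e-05.

S_1 ≈ 0.00857100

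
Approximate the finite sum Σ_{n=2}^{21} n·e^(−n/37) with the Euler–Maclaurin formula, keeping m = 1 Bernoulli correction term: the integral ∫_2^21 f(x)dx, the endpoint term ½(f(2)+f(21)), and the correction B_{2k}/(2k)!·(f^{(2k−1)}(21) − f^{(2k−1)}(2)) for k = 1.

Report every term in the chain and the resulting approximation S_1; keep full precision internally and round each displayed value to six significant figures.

S_1 ≈ 157.343

Integral: ∫_2^21 x·e^(−x/37) dx = 150.497.
Boundary: ½(f(2) + f(21)) = ½(1.89476 + 11.9050) = 6.89986.
Integral + boundary = 157.397.
k=1: B_{2}/(2)! × [f^{(1)}(21) − f^{(1)}(2)] = 1/12 × (0.245147 − 0.896171) = -0.0542520.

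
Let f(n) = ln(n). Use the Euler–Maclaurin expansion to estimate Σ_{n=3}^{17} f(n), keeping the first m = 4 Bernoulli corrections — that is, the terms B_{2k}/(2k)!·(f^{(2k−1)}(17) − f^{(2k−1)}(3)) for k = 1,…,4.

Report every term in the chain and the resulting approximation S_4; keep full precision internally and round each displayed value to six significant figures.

Integral: ∫_3^17 ln(x) dx = 30.8688.
Endpoint term: (f(3) + f(17))/2 = (1.09861 + 2.83321)/2 = 1.96591.
Running total after boundary: 32.8347.
k=1: B_{2}/(2)! × [f^{(1)}(17) − f^{(1)}(3)] = 1/12 × (0.0588235 − 0.333333) = -0.0228758.
After k=1: 32.8118.
k=2: B_{4}/(4)! × [f^{(3)}(17) − f^{(3)}(3)] = −1/720 × (0.000407083 − 0.0740741) = 0.000102315.
After k=2: 32.8119.
k=3: B_{6}/(6)! × [f^{(5)}(17) − f^{(5)}(3)] = 1/30240 × (1.69031e-05 − 0.0987654) = -3.26549e-06.
After k=3: 32.8119.
k=4: B_{8}/(8)! × [f^{(7)}(17) − f^{(7)}(3)] = −1/1209600 × (1.75465e-06 − 0.329218) = 2.72170e-07.

S_4 ≈ 32.8119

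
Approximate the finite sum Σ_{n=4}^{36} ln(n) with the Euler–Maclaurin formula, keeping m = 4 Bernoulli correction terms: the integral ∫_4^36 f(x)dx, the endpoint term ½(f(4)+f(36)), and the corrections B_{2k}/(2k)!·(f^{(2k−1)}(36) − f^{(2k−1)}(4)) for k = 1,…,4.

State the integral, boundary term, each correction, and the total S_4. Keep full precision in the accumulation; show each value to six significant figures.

S_4 ≈ 93.9279

∫_4^36 ln(x) dx evaluates to 91.4615.
Endpoint term: (f(4) + f(36))/2 = (1.38629 + 3.58352)/2 = 2.48491.
So far: 93.9464.
Correction k=1: B_{2}/2! · (f^{(1)}(36) − f^{(1)}(4)) = 1/12 · (0.0277778 − 0.250000) = -0.0185185.
After k=1: 93.9279.
Correction k=2: B_{4}/4! · (f^{(3)}(36) − f^{(3)}(4)) = −1/720 · (4.28669e-05 − 0.0312500) = 4.33432e-05.
After k=2: 93.9279.
Correction k=3: B_{6}/6! · (f^{(5)}(36) − f^{(5)}(4)) = 1/30240 · (3.96916e-07 − 0.0234375) = -7.75036e-07.
After k=3: 93.9279.
Correction k=4: B_{8}/8! · (f^{(7)}(36) − f^{(7)}(4)) = −1/1209600 · (9.18787e-09 − 0.0439453) = 3.63304e-08.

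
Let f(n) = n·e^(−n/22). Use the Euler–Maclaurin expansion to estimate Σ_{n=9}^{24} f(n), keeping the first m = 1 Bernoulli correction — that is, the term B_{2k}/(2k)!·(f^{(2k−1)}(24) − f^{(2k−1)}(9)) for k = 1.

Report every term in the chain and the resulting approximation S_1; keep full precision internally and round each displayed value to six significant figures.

S_1 ≈ 120.064

The integral term ∫_9^24 x·e^(−x/22) dx = 113.079.
Boundary: ½(f(9) + f(24)) = ½(5.97828 + 8.06186) = 7.02007.
Running total after boundary: 120.099.
Correction k=1: B_{2}/2! · (f^{(1)}(24) − f^{(1)}(9)) = 1/12 · (-0.0305374 − 0.392514) = -0.0352542.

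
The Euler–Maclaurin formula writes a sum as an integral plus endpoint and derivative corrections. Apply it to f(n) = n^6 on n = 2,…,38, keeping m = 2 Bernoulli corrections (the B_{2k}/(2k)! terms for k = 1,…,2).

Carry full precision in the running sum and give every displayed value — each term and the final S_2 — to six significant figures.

Integral: ∫_2^38 x^6 dx = 1.63451e+10.
Endpoint term: (f(2) + f(38))/2 = (64.0000 + 3.01094e+09)/2 = 1.50547e+09.
So far: 1.78506e+10.
Correction k=1: B_{2}/2! · (f^{(1)}(38) − f^{(1)}(2)) = 1/12 · (4.75411e+08 − 192.000) = 3.96176e+07.
Partial sum through k=1: 1.78902e+10.
Correction k=2: B_{4}/4! · (f^{(3)}(38) − f^{(3)}(2)) = −1/720 · (6.58464e+06 − 960.000) = -9144.00.

S_2 ≈ 1.78902e+10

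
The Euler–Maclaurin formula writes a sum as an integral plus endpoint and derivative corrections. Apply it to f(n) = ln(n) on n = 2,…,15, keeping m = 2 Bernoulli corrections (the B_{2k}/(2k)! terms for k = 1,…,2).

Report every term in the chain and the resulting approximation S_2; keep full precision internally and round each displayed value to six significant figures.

S_2 ≈ 27.8993

The integral term ∫_2^15 ln(x) dx = 26.2345.
Boundary: ½(f(2) + f(15)) = ½(0.693147 + 2.70805) = 1.70060.
Integral + boundary = 27.9351.
k=1: B_{2}/(2)! × [f^{(1)}(15) − f^{(1)}(2)] = 1/12 × (0.0666667 − 0.500000) = -0.0361111.
Partial sum through k=1: 27.8989.
k=2: B_{4}/(4)! × [f^{(3)}(15) − f^{(3)}(2)] = −1/720 × (0.000592593 − 0.250000) = 0.000346399.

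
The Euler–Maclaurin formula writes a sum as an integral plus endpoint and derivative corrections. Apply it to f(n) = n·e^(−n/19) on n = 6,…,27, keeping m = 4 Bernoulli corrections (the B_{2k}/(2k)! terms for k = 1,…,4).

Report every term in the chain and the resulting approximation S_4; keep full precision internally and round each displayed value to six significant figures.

S_4 ≈ 140.738

Integral: ∫_6^27 x·e^(−x/19) dx = 135.340.
½[f(6) + f(27)] = ½[4.37528 + 6.51941] = 5.44735.
Integral + boundary = 140.788.
Order-1 term: 1/12 · (-0.101667 − 0.498935) = -0.0500502.
After k=1: 140.738.
Order-2 term: −1/720 · (0.00105610 − 0.00542205) = 6.06382e-06.
After k=2: 140.738.
Order-3 term: 1/30240 · (6.63110e-06 − 2.62106e-05) = -6.47469e-10.
After k=3: 140.738.
Order-4 term: −1/1209600 · (2.86336e-08 − 1.03606e-07) = 6.19808e-14.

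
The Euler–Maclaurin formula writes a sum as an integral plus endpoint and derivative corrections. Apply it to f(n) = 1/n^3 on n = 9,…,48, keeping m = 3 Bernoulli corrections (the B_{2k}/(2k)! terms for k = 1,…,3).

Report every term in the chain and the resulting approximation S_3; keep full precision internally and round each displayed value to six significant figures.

Integral: ∫_9^48 1/x^3 dx = 0.00595583.
Boundary: ½(f(9) + f(48)) = ½(0.00137174 + 9.04225e-06) = 0.000690392.
Integral + boundary = 0.00664622.
Correction k=1: B_{2}/2! · (f^{(1)}(48) − f^{(1)}(9)) = 1/12 · (-5.65140e-07 − (-0.000457247)) = 3.80569e-05.
Partial sum through k=1: 0.00668427.
Correction k=2: B_{4}/4! · (f^{(3)}(48) − f^{(3)}(9)) = −1/720 · (-4.90573e-09 − (-0.000112901)) = -1.56800e-07.
Partial sum through k=2: 0.00668412.
Correction k=3: B_{6}/6! · (f^{(5)}(48) − f^{(5)}(9)) = 1/30240 · (-8.94274e-11 − (-5.85410e-05)) = 1.93588e-09.

S_3 ≈ 0.00668412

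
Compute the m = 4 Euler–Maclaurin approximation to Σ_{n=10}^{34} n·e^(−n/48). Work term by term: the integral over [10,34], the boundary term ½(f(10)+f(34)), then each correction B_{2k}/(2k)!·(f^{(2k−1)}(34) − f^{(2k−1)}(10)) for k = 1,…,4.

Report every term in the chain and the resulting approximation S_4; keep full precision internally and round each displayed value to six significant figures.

Integral: ∫_10^34 x·e^(−x/48) dx = 322.091.
Endpoint term: (f(10) + f(34))/2 = (8.11936 + 16.7438)/2 = 12.4316.
So far: 334.523.
Correction k=1: B_{2}/2! · (f^{(1)}(34) − f^{(1)}(10)) = 1/12 · (0.143635 − 0.642783) = -0.0415956.
Partial sum through k=1: 334.481.
Correction k=2: B_{4}/4! · (f^{(3)}(34) − f^{(3)}(10)) = −1/720 · (0.000489828 − 0.000983792) = 6.86060e-07.
Partial sum through k=2: 334.481.
Correction k=3: B_{6}/6! · (f^{(5)}(34) − f^{(5)}(10)) = 1/30240 · (3.98140e-07 − 7.32898e-07) = -1.10700e-11.
Partial sum through k=3: 334.481.
Correction k=4: B_{8}/8! · (f^{(7)}(34) − f^{(7)}(10)) = −1/1209600 · (2.53334e-10 − 4.50870e-10) = 1.63307e-16.

S_4 ≈ 334.481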